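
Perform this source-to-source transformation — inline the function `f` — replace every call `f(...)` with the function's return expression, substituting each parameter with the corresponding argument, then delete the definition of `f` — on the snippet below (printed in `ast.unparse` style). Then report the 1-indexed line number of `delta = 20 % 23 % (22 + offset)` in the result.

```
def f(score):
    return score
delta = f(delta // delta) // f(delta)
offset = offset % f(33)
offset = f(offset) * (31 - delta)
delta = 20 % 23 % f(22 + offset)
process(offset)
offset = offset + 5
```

4

Transformed code:
delta = delta // delta // delta
offset = offset % 33
offset = offset * (31 - delta)
delta = 20 % 23 % (22 + offset)
process(offset)
offset = offset + 5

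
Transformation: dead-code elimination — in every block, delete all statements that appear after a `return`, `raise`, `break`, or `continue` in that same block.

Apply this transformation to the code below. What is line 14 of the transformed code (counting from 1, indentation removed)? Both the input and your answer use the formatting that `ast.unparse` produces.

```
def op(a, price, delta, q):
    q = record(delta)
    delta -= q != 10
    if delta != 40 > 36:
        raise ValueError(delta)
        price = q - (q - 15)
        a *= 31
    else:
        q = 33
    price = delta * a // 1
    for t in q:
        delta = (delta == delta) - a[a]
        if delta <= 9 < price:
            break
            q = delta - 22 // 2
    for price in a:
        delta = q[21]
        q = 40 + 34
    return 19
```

delta = q[21]

Transformed code:
def op(a, price, delta, q):
    q = record(delta)
    delta -= q != 10
    if delta != 40 > 36:
        raise ValueError(delta)
    else:
        q = 33
    price = delta * a // 1
    for t in q:
        delta = (delta == delta) - a[a]
        if delta <= 9 < price:
            break
    for price in a:
        delta = q[21]
        q = 40 + 34
    return 19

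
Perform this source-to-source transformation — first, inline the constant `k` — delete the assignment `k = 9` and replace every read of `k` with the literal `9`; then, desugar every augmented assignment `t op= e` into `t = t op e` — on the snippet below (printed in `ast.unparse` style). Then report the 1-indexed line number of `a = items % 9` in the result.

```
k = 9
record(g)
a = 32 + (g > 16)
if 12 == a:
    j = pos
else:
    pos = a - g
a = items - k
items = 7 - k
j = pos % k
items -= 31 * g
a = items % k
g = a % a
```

Transformed code:
record(g)
a = 32 + (g > 16)
if 12 == a:
    j = pos
else:
    pos = a - g
a = items - 9
items = 7 - 9
j = pos % 9
items = items - 31 * g
a = items % 9
g = a % a

11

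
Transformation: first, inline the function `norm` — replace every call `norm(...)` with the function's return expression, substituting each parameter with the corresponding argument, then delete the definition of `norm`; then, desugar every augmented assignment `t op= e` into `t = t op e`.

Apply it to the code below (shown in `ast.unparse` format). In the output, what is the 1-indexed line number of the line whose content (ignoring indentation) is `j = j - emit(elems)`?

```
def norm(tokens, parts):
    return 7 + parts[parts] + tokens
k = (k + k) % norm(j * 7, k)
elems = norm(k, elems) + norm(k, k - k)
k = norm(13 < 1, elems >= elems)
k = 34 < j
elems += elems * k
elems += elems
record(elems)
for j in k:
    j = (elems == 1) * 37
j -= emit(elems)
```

10

Transformed code:
k = (k + k) % (7 + k[k] + j * 7)
elems = 7 + elems[elems] + k + (7 + (k - k)[k - k] + k)
k = 7 + (elems >= elems)[elems >= elems] + (13 < 1)
k = 34 < j
elems = elems + elems * k
elems = elems + elems
record(elems)
for j in k:
    j = (elems == 1) * 37
j = j - emit(elems)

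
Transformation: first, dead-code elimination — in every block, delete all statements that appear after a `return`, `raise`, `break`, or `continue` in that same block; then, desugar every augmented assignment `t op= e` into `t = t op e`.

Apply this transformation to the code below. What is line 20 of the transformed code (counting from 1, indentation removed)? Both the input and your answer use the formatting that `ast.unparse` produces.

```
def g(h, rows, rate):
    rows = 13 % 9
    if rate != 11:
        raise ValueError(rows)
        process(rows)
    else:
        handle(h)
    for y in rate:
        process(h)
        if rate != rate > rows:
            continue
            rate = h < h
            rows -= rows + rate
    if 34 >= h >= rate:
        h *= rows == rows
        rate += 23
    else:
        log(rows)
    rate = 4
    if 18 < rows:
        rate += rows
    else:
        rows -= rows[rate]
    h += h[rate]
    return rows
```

Transformed code:
def g(h, rows, rate):
    rows = 13 % 9
    if rate != 11:
        raise ValueError(rows)
    else:
        handle(h)
    for y in rate:
        process(h)
        if rate != rate > rows:
            continue
    if 34 >= h >= rate:
        h = h * (rows == rows)
        rate = rate + 23
    else:
        log(rows)
    rate = 4
    if 18 < rows:
        rate = rate + rows
    else:
        rows = rows - rows[rate]
    h = h + h[rate]
    return rows

rows = rows - rows[rate]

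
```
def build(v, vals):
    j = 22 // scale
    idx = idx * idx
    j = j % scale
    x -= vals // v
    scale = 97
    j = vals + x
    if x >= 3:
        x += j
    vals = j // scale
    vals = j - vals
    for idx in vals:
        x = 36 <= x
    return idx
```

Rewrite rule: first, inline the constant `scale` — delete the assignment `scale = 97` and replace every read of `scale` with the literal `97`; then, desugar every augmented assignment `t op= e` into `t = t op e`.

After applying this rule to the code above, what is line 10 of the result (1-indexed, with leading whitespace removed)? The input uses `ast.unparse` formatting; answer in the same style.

Transformed code:
def build(v, vals):
    j = 22 // 97
    idx = idx * idx
    j = j % 97
    x = x - vals // v
    j = vals + x
    if x >= 3:
        x = x + j
    vals = j // 97
    vals = j - vals
    for idx in vals:
        x = 36 <= x
    return idx

vals = j - vals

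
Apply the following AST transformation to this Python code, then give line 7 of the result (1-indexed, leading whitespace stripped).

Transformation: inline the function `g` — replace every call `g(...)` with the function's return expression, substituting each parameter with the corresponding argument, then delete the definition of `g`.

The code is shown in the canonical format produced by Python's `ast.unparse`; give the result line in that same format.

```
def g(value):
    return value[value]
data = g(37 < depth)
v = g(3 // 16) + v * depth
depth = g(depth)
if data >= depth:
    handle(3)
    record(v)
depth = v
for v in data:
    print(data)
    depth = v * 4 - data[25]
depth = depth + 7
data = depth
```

depth = v

Transformed code:
data = (37 < depth)[37 < depth]
v = (3 // 16)[3 // 16] + v * depth
depth = depth[depth]
if data >= depth:
    handle(3)
    record(v)
depth = v
for v in data:
    print(data)
    depth = v * 4 - data[25]
depth = depth + 7
data = depth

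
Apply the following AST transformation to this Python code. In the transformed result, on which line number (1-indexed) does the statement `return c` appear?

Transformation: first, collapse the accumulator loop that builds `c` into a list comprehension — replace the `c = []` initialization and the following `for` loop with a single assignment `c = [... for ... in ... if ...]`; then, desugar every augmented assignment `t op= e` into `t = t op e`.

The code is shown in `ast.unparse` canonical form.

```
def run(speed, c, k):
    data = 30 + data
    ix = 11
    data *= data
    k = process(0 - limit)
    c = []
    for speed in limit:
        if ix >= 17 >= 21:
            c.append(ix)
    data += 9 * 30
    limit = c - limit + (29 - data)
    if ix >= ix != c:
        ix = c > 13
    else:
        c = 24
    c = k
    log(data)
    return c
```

Transformed code:
def run(speed, c, k):
    data = 30 + data
    ix = 11
    data = data * data
    k = process(0 - limit)
    c = [ix for speed in limit if ix >= 17 >= 21]
    data = data + 9 * 30
    limit = c - limit + (29 - data)
    if ix >= ix != c:
        ix = c > 13
    else:
        c = 24
    c = k
    log(data)
    return c

15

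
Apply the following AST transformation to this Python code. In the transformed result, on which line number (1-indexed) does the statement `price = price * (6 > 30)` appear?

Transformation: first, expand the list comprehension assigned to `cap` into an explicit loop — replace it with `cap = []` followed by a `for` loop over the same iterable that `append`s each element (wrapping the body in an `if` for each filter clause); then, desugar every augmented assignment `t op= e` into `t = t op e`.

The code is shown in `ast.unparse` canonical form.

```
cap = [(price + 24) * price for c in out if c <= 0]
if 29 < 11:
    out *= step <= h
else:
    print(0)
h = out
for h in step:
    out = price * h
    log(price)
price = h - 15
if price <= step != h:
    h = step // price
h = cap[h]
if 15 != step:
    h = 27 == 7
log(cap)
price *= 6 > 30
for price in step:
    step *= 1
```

Transformed code:
cap = []
for c in out:
    if c <= 0:
        cap.append((price + 24) * price)
if 29 < 11:
    out = out * (step <= h)
else:
    print(0)
h = out
for h in step:
    out = price * h
    log(price)
price = h - 15
if price <= step != h:
    h = step // price
h = cap[h]
if 15 != step:
    h = 27 == 7
log(cap)
price = price * (6 > 30)
for price in step:
    step = step * 1

20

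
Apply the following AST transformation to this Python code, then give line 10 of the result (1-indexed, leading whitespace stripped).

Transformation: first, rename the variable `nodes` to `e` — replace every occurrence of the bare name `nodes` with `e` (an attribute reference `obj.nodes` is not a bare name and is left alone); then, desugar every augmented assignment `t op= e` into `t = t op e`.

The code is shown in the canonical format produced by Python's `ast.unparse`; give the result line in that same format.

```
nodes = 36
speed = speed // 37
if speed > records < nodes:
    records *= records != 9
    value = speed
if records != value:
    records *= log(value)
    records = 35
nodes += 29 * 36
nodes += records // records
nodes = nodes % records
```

Transformed code:
e = 36
speed = speed // 37
if speed > records < e:
    records = records * (records != 9)
    value = speed
if records != value:
    records = records * log(value)
    records = 35
e = e + 29 * 36
e = e + records // records
e = e % records

e = e + records // records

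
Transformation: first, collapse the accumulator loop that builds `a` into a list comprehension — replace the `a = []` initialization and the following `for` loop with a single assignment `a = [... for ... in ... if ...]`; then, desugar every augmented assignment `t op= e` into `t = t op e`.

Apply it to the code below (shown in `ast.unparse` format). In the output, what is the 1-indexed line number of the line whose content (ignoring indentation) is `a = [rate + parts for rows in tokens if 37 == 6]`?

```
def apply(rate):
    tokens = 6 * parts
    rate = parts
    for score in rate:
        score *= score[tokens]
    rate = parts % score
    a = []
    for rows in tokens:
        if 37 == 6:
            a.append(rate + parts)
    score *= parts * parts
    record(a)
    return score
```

Transformed code:
def apply(rate):
    tokens = 6 * parts
    rate = parts
    for score in rate:
        score = score * score[tokens]
    rate = parts % score
    a = [rate + parts for rows in tokens if 37 == 6]
    score = score * (parts * parts)
    record(a)
    return score

7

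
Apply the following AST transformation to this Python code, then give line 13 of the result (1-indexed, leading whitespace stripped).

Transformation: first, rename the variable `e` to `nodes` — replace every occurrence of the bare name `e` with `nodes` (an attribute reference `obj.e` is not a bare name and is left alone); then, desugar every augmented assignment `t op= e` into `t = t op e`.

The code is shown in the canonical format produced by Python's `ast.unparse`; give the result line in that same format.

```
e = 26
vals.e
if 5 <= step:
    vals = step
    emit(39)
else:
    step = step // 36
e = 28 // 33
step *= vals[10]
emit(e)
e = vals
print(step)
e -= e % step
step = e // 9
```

Transformed code:
nodes = 26
vals.e
if 5 <= step:
    vals = step
    emit(39)
else:
    step = step // 36
nodes = 28 // 33
step = step * vals[10]
emit(nodes)
nodes = vals
print(step)
nodes = nodes - nodes % step
step = nodes // 9

nodes = nodes - nodes % step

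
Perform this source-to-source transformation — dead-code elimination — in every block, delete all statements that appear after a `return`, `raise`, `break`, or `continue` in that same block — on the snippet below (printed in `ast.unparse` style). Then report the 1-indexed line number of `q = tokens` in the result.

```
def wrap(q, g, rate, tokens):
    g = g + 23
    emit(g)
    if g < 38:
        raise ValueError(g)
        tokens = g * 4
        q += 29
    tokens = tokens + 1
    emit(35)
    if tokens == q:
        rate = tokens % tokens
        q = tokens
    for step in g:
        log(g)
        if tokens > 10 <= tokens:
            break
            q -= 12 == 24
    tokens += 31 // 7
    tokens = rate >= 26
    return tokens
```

Transformed code:
def wrap(q, g, rate, tokens):
    g = g + 23
    emit(g)
    if g < 38:
        raise ValueError(g)
    tokens = tokens + 1
    emit(35)
    if tokens == q:
        rate = tokens % tokens
        q = tokens
    for step in g:
        log(g)
        if tokens > 10 <= tokens:
            break
    tokens += 31 // 7
    tokens = rate >= 26
    return tokens

10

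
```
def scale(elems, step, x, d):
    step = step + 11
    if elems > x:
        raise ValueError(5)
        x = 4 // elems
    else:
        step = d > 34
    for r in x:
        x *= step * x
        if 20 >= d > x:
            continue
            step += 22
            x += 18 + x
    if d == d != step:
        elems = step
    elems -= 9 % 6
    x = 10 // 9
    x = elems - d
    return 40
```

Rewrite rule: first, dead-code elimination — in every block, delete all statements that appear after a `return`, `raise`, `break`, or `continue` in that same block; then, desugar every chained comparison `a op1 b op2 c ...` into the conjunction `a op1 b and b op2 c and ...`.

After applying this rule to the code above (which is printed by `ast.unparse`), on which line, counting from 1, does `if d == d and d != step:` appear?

11

Transformed code:
def scale(elems, step, x, d):
    step = step + 11
    if elems > x:
        raise ValueError(5)
    else:
        step = d > 34
    for r in x:
        x *= step * x
        if 20 >= d and d > x:
            continue
    if d == d and d != step:
        elems = step
    elems -= 9 % 6
    x = 10 // 9
    x = elems - d
    return 40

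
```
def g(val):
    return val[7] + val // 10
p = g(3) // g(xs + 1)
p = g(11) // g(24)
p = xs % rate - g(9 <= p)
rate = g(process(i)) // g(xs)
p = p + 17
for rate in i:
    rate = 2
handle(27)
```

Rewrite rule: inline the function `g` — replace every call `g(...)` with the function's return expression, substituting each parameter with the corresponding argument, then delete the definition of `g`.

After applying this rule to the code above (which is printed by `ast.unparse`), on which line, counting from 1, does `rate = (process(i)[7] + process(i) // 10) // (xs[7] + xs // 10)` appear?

Transformed code:
p = (3[7] + 3 // 10) // ((xs + 1)[7] + (xs + 1) // 10)
p = (11[7] + 11 // 10) // (24[7] + 24 // 10)
p = xs % rate - ((9 <= p)[7] + (9 <= p) // 10)
rate = (process(i)[7] + process(i) // 10) // (xs[7] + xs // 10)
p = p + 17
for rate in i:
    rate = 2
handle(27)

4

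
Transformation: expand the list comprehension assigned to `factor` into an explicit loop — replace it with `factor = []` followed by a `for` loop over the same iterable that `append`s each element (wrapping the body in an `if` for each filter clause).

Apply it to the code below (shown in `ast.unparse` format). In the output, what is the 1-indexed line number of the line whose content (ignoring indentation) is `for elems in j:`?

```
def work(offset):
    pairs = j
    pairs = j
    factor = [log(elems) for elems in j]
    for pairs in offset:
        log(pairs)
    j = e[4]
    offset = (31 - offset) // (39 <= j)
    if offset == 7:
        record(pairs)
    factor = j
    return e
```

5

Transformed code:
def work(offset):
    pairs = j
    pairs = j
    factor = []
    for elems in j:
        factor.append(log(elems))
    for pairs in offset:
        log(pairs)
    j = e[4]
    offset = (31 - offset) // (39 <= j)
    if offset == 7:
        record(pairs)
    factor = j
    return e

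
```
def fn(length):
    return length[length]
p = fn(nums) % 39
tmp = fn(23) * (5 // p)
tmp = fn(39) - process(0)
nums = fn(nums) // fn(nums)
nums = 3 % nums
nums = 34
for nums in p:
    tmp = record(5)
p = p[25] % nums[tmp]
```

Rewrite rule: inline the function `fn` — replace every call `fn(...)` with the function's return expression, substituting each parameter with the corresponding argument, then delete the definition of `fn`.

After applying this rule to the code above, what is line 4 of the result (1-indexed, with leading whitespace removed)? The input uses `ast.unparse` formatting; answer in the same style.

nums = nums[nums] // nums[nums]

Transformed code:
p = nums[nums] % 39
tmp = 23[23] * (5 // p)
tmp = 39[39] - process(0)
nums = nums[nums] // nums[nums]
nums = 3 % nums
nums = 34
for nums in p:
    tmp = record(5)
p = p[25] % nums[tmp]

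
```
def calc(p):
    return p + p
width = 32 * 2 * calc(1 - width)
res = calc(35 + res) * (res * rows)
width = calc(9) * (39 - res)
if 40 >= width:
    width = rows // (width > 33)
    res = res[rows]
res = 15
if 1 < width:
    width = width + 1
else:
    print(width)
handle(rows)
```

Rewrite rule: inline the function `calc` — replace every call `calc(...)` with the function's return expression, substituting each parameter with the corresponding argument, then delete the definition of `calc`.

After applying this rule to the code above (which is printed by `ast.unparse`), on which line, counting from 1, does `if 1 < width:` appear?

Transformed code:
width = 32 * 2 * (1 - width + (1 - width))
res = (35 + res + (35 + res)) * (res * rows)
width = (9 + 9) * (39 - res)
if 40 >= width:
    width = rows // (width > 33)
    res = res[rows]
res = 15
if 1 < width:
    width = width + 1
else:
    print(width)
handle(rows)

8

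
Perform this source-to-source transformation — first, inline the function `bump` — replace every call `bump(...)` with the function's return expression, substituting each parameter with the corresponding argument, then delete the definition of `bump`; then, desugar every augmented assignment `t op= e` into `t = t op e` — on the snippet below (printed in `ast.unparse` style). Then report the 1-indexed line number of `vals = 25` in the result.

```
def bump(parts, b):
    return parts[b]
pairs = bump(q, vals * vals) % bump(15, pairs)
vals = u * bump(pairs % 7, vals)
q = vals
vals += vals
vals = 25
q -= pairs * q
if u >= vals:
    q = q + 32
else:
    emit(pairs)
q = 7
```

5

Transformed code:
pairs = q[vals * vals] % 15[pairs]
vals = u * (pairs % 7)[vals]
q = vals
vals = vals + vals
vals = 25
q = q - pairs * q
if u >= vals:
    q = q + 32
else:
    emit(pairs)
q = 7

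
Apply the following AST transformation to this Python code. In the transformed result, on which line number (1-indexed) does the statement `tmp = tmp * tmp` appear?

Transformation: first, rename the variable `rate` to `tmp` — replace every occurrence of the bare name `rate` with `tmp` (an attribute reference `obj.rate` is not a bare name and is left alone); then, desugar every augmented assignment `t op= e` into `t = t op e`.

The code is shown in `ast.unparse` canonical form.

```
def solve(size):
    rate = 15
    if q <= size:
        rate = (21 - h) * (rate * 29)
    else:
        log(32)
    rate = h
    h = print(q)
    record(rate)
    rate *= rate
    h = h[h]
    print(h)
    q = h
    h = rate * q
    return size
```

Transformed code:
def solve(size):
    tmp = 15
    if q <= size:
        tmp = (21 - h) * (tmp * 29)
    else:
        log(32)
    tmp = h
    h = print(q)
    record(tmp)
    tmp = tmp * tmp
    h = h[h]
    print(h)
    q = h
    h = tmp * q
    return size

10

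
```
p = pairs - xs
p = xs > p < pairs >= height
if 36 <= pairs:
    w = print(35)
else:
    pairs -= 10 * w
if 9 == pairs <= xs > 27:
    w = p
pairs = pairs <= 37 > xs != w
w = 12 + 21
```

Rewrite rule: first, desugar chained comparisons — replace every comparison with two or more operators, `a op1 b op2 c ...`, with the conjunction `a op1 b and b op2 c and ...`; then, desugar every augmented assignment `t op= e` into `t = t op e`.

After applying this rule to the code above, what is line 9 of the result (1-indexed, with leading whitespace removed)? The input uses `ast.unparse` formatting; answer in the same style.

Transformed code:
p = pairs - xs
p = xs > p and p < pairs and (pairs >= height)
if 36 <= pairs:
    w = print(35)
else:
    pairs = pairs - 10 * w
if 9 == pairs and pairs <= xs and (xs > 27):
    w = p
pairs = pairs <= 37 and 37 > xs and (xs != w)
w = 12 + 21

pairs = pairs <= 37 and 37 > xs and (xs != w)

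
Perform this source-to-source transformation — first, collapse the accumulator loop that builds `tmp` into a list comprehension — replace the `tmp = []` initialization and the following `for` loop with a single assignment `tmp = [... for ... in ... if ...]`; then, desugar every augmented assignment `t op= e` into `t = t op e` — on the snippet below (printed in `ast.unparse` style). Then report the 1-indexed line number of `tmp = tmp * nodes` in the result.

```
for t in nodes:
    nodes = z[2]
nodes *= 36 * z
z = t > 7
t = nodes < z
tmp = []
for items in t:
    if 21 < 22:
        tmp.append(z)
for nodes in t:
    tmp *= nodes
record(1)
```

8

Transformed code:
for t in nodes:
    nodes = z[2]
nodes = nodes * (36 * z)
z = t > 7
t = nodes < z
tmp = [z for items in t if 21 < 22]
for nodes in t:
    tmp = tmp * nodes
record(1)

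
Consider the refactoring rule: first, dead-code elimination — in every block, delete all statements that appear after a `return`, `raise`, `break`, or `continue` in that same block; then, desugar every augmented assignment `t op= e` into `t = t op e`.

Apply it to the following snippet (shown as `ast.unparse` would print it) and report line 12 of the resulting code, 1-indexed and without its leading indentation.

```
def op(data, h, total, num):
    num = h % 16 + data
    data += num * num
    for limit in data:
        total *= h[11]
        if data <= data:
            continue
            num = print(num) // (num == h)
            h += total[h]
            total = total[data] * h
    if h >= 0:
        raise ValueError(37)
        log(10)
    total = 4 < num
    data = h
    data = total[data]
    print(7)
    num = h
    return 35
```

Transformed code:
def op(data, h, total, num):
    num = h % 16 + data
    data = data + num * num
    for limit in data:
        total = total * h[11]
        if data <= data:
            continue
    if h >= 0:
        raise ValueError(37)
    total = 4 < num
    data = h
    data = total[data]
    print(7)
    num = h
    return 35

data = total[data]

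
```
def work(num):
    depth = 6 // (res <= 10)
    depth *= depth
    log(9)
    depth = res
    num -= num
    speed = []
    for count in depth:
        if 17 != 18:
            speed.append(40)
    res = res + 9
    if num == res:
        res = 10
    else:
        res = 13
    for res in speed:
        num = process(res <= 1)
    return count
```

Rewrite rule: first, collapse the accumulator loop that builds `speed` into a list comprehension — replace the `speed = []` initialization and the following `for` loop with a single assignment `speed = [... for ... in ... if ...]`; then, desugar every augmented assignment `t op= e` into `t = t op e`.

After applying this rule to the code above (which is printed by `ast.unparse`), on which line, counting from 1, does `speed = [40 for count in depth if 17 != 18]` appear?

Transformed code:
def work(num):
    depth = 6 // (res <= 10)
    depth = depth * depth
    log(9)
    depth = res
    num = num - num
    speed = [40 for count in depth if 17 != 18]
    res = res + 9
    if num == res:
        res = 10
    else:
        res = 13
    for res in speed:
        num = process(res <= 1)
    return count

7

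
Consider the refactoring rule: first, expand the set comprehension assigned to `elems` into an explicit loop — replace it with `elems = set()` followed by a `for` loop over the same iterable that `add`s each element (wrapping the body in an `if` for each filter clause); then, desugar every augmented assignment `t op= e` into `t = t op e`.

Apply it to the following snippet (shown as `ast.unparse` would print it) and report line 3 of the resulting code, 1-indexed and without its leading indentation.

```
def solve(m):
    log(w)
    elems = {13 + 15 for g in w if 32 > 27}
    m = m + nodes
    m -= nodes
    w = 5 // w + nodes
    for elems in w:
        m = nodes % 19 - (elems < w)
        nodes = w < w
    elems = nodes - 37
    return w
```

elems = set()

Transformed code:
def solve(m):
    log(w)
    elems = set()
    for g in w:
        if 32 > 27:
            elems.add(13 + 15)
    m = m + nodes
    m = m - nodes
    w = 5 // w + nodes
    for elems in w:
        m = nodes % 19 - (elems < w)
        nodes = w < w
    elems = nodes - 37
    return w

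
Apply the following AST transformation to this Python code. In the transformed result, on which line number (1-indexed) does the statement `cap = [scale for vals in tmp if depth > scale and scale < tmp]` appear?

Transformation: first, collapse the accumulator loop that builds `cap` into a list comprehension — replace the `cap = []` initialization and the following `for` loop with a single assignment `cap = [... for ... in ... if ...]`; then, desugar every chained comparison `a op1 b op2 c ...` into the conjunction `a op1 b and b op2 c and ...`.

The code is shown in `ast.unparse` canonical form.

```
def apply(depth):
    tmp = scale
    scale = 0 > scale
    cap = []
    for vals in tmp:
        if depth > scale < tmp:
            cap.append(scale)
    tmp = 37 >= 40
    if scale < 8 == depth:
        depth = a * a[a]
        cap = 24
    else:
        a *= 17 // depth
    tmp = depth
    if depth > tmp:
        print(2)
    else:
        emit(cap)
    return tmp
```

4

Transformed code:
def apply(depth):
    tmp = scale
    scale = 0 > scale
    cap = [scale for vals in tmp if depth > scale and scale < tmp]
    tmp = 37 >= 40
    if scale < 8 and 8 == depth:
        depth = a * a[a]
        cap = 24
    else:
        a *= 17 // depth
    tmp = depth
    if depth > tmp:
        print(2)
    else:
        emit(cap)
    return tmp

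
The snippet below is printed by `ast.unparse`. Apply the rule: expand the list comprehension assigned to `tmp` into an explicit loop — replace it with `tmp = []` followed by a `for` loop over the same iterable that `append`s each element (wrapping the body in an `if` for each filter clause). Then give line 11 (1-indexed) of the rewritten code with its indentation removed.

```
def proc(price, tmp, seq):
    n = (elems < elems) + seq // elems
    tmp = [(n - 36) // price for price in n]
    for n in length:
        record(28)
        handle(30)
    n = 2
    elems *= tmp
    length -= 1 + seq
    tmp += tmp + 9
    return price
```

Transformed code:
def proc(price, tmp, seq):
    n = (elems < elems) + seq // elems
    tmp = []
    for price in n:
        tmp.append((n - 36) // price)
    for n in length:
        record(28)
        handle(30)
    n = 2
    elems *= tmp
    length -= 1 + seq
    tmp += tmp + 9
    return price

length -= 1 + seq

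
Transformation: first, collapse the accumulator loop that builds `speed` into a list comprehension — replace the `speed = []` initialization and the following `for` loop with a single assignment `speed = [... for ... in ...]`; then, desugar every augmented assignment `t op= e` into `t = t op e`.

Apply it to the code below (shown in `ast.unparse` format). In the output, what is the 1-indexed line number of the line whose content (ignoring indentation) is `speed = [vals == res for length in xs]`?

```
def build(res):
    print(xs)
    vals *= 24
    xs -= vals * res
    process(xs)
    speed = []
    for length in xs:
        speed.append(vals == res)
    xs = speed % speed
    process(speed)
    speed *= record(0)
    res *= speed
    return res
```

Transformed code:
def build(res):
    print(xs)
    vals = vals * 24
    xs = xs - vals * res
    process(xs)
    speed = [vals == res for length in xs]
    xs = speed % speed
    process(speed)
    speed = speed * record(0)
    res = res * speed
    return res

6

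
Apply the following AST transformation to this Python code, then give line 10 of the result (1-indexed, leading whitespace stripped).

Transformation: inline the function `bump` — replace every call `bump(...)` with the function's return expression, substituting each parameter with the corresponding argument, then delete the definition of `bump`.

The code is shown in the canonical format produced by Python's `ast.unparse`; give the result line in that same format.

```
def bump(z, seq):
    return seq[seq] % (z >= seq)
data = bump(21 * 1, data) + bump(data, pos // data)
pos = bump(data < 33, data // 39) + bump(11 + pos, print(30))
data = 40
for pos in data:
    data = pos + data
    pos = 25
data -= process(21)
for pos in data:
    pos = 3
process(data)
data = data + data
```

Transformed code:
data = data[data] % (21 * 1 >= data) + (pos // data)[pos // data] % (data >= pos // data)
pos = (data // 39)[data // 39] % ((data < 33) >= data // 39) + print(30)[print(30)] % (11 + pos >= print(30))
data = 40
for pos in data:
    data = pos + data
    pos = 25
data -= process(21)
for pos in data:
    pos = 3
process(data)
data = data + data

process(data)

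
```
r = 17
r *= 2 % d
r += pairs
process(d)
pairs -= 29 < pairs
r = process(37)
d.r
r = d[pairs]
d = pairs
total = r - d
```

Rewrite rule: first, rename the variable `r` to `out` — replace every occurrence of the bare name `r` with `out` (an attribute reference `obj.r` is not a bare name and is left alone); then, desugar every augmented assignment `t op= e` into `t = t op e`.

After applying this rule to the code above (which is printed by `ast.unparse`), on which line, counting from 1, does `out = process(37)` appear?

Transformed code:
out = 17
out = out * (2 % d)
out = out + pairs
process(d)
pairs = pairs - (29 < pairs)
out = process(37)
d.r
out = d[pairs]
d = pairs
total = out - d

6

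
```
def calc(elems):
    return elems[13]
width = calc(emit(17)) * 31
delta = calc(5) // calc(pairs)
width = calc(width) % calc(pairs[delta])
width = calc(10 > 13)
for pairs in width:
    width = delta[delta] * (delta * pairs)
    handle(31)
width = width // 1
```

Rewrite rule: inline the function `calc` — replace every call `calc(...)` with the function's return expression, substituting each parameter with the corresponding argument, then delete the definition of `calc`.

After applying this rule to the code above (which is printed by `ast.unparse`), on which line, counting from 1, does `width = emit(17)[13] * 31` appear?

Transformed code:
width = emit(17)[13] * 31
delta = 5[13] // pairs[13]
width = width[13] % pairs[delta][13]
width = (10 > 13)[13]
for pairs in width:
    width = delta[delta] * (delta * pairs)
    handle(31)
width = width // 1

1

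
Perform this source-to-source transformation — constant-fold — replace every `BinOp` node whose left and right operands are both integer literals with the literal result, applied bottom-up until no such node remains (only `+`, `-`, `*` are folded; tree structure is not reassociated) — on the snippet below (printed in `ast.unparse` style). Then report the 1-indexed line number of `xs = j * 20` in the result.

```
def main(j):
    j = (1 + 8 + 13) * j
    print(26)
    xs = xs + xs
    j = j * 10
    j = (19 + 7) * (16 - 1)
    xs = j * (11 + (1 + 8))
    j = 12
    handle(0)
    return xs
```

7

Transformed code:
def main(j):
    j = 22 * j
    print(26)
    xs = xs + xs
    j = j * 10
    j = 390
    xs = j * 20
    j = 12
    handle(0)
    return xs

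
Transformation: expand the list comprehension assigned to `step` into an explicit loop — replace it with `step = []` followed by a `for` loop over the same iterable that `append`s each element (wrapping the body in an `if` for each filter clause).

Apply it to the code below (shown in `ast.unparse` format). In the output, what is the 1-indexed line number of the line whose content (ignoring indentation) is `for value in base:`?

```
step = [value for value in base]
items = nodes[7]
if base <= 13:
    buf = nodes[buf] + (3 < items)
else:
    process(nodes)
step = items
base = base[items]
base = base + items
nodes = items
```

Transformed code:
step = []
for value in base:
    step.append(value)
items = nodes[7]
if base <= 13:
    buf = nodes[buf] + (3 < items)
else:
    process(nodes)
step = items
base = base[items]
base = base + items
nodes = items

2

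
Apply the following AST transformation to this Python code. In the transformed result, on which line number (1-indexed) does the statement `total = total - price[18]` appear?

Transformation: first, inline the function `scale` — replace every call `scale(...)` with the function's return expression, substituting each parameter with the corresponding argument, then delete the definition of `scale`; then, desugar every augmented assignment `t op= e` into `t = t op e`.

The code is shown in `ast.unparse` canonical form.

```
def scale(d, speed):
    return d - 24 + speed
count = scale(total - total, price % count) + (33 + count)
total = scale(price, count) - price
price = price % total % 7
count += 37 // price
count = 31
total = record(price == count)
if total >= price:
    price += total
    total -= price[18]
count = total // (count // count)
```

Transformed code:
count = total - total - 24 + price % count + (33 + count)
total = price - 24 + count - price
price = price % total % 7
count = count + 37 // price
count = 31
total = record(price == count)
if total >= price:
    price = price + total
    total = total - price[18]
count = total // (count // count)

9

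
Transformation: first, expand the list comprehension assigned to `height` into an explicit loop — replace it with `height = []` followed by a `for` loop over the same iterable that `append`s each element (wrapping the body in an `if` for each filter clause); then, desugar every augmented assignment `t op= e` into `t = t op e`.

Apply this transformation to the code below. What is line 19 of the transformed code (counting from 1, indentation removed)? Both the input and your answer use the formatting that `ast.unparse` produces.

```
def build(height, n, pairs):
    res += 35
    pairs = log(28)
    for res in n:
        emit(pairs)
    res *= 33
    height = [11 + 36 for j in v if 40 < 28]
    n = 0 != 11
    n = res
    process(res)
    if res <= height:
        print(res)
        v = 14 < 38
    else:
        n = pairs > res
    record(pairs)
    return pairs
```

record(pairs)

Transformed code:
def build(height, n, pairs):
    res = res + 35
    pairs = log(28)
    for res in n:
        emit(pairs)
    res = res * 33
    height = []
    for j in v:
        if 40 < 28:
            height.append(11 + 36)
    n = 0 != 11
    n = res
    process(res)
    if res <= height:
        print(res)
        v = 14 < 38
    else:
        n = pairs > res
    record(pairs)
    return pairs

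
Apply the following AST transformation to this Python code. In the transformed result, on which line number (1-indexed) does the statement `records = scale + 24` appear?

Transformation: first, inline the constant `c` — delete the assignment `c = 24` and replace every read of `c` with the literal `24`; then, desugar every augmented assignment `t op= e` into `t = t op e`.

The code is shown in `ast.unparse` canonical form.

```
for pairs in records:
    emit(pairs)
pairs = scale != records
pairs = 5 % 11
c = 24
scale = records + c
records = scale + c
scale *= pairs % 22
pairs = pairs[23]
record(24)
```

Transformed code:
for pairs in records:
    emit(pairs)
pairs = scale != records
pairs = 5 % 11
scale = records + 24
records = scale + 24
scale = scale * (pairs % 22)
pairs = pairs[23]
record(24)

6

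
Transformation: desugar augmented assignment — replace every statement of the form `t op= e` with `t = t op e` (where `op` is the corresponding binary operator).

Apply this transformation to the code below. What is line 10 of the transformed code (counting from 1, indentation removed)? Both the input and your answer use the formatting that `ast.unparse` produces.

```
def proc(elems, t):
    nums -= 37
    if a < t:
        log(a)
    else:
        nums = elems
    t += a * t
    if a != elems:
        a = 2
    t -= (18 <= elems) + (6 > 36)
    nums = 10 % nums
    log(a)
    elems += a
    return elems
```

t = t - ((18 <= elems) + (6 > 36))

Transformed code:
def proc(elems, t):
    nums = nums - 37
    if a < t:
        log(a)
    else:
        nums = elems
    t = t + a * t
    if a != elems:
        a = 2
    t = t - ((18 <= elems) + (6 > 36))
    nums = 10 % nums
    log(a)
    elems = elems + a
    return elems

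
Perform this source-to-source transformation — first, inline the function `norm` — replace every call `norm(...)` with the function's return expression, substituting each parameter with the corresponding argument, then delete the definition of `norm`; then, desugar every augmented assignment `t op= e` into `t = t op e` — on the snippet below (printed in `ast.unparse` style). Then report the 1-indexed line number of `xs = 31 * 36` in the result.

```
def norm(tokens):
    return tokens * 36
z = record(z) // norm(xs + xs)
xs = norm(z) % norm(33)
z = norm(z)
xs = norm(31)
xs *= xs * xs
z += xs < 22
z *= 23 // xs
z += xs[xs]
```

Transformed code:
z = record(z) // ((xs + xs) * 36)
xs = z * 36 % (33 * 36)
z = z * 36
xs = 31 * 36
xs = xs * (xs * xs)
z = z + (xs < 22)
z = z * (23 // xs)
z = z + xs[xs]

4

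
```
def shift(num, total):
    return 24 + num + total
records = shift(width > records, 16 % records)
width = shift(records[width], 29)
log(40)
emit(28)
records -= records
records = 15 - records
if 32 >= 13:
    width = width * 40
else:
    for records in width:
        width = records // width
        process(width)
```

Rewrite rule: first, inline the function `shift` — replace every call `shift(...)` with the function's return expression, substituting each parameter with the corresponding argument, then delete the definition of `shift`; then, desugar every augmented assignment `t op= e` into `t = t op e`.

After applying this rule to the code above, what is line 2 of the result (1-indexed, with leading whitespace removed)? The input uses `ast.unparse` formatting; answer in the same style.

width = 24 + records[width] + 29

Transformed code:
records = 24 + (width > records) + 16 % records
width = 24 + records[width] + 29
log(40)
emit(28)
records = records - records
records = 15 - records
if 32 >= 13:
    width = width * 40
else:
    for records in width:
        width = records // width
        process(width)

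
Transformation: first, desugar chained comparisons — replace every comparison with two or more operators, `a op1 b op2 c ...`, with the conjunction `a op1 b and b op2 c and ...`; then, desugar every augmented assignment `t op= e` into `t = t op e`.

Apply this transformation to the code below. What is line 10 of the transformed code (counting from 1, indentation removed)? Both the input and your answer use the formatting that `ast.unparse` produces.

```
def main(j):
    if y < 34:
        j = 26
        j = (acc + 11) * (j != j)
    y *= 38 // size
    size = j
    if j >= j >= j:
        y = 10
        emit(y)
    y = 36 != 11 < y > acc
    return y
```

Transformed code:
def main(j):
    if y < 34:
        j = 26
        j = (acc + 11) * (j != j)
    y = y * (38 // size)
    size = j
    if j >= j and j >= j:
        y = 10
        emit(y)
    y = 36 != 11 and 11 < y and (y > acc)
    return y

y = 36 != 11 and 11 < y and (y > acc)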